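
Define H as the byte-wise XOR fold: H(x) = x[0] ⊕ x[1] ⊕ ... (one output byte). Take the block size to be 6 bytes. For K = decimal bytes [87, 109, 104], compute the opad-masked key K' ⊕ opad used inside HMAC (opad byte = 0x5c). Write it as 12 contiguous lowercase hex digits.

Key decimal bytes [87, 109, 104] = 57 6d 68 is 3 bytes ≤ B = 6; zero-pad to 6 bytes: K' = 57 6d 68 00 00 00.
XOR each byte with 0x5c: 57⊕5c=0b, 6d⊕5c=31, 68⊕5c=34, 00⊕5c=5c, 00⊕5c=5c, 00⊕5c=5c.

0b31345c5c5c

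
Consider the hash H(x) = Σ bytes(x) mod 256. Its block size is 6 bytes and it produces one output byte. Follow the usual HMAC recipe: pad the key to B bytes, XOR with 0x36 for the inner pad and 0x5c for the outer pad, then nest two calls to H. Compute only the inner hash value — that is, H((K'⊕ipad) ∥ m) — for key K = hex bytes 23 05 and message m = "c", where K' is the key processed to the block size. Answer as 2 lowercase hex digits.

Key hex bytes 23 05 is 2 bytes ≤ B = 6; zero-pad to 6 bytes: K' = 23 05 00 00 00 00.
K' ⊕ ipad = 15 33 36 36 36 36.
Inner input = 15 33 36 36 36 36 ∥ 63.
Inner hash: sum = 21+51+54+54+54+54+99 = 387; mod 256 = 131 → 83.

83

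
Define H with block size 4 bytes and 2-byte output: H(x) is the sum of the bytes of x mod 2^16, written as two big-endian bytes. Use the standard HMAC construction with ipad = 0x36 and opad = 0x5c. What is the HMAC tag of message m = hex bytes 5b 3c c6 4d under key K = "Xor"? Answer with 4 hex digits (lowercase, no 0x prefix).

01ae

Key "Xor" = 58 6f 72 is 3 bytes ≤ B = 4; zero-pad to 4 bytes: K' = 58 6f 72 00.
K' ⊕ ipad = 6e 59 44 36.  K' ⊕ opad = 04 33 2e 5c.
Inner input = (K'⊕ipad) ∥ m = 6e 59 44 36 ∥ 5b 3c c6 4d.
Inner hash: sum = 110+89+68+54+91+60+198+77 = 747 → 02 eb.
Outer input = (K'⊕opad) ∥ inner = 04 33 2e 5c ∥ 02 eb.
Outer hash (tag): sum = 4+51+46+92+2+235 = 430 → 01 ae.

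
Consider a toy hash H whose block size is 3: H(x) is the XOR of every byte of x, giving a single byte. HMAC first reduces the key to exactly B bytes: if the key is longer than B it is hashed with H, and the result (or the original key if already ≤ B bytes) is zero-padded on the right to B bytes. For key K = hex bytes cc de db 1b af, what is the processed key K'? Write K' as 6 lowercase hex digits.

|K| = 5 > B = 3, so first hash the key.
H(K): XOR cc⊕de⊕db⊕1b⊕af = 7d.
Zero-pad H(K) = 7d to 3 bytes: K' = 7d 00 00.

7d0000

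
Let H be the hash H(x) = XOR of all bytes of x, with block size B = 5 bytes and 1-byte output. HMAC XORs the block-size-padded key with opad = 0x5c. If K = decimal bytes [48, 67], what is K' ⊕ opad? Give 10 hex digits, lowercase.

6c1f5c5c5c

Key decimal bytes [48, 67] = 30 43 is 2 bytes ≤ B = 5; zero-pad to 5 bytes: K' = 30 43 00 00 00.
XOR each byte with 0x5c: 30⊕5c=6c, 43⊕5c=1f, 00⊕5c=5c, 00⊕5c=5c, 00⊕5c=5c.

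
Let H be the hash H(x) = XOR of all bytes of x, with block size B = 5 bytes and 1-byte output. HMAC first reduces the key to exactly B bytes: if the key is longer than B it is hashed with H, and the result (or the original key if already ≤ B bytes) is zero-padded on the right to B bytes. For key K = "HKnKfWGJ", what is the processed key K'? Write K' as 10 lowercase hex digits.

|K| = 8 > B = 5, so first hash the key.
H(K): XOR 48⊕4b⊕6e⊕4b⊕66⊕57⊕47⊕4a = 1a.
Zero-pad H(K) = 1a to 5 bytes: K' = 1a 00 00 00 00.

1a00000000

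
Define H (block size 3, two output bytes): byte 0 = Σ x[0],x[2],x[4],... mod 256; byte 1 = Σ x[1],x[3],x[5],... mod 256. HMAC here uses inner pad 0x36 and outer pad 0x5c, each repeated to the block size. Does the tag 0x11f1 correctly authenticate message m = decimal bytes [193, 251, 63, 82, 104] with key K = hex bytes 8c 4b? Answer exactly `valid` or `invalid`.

invalid

Key hex bytes 8c 4b is 2 bytes ≤ B = 3; zero-pad to 3 bytes: K' = 8c 4b 00.
K' ⊕ ipad = ba 7d 36; K' ⊕ opad = d0 17 5c.
Inner hash: even-index sum = 573 mod 256 = 61; odd-index sum = 485 mod 256 = 229 → 3d e5.
Outer hash (recomputed tag): even-index sum = 529 mod 256 = 17; odd-index sum = 84 mod 256 = 84 → 11 54.
Recomputed tag = 1154; claimed = 11f1 → mismatch.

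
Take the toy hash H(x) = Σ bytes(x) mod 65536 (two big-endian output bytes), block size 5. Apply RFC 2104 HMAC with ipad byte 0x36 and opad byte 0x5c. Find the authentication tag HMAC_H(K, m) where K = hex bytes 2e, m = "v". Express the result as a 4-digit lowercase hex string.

Key hex bytes 2e is 1 byte ≤ B = 5; zero-pad to 5 bytes: K' = 2e 00 00 00 00.
K' ⊕ ipad = 18 36 36 36 36.  K' ⊕ opad = 72 5c 5c 5c 5c.
Inner input = (K'⊕ipad) ∥ m = 18 36 36 36 36 ∥ 76.
Inner hash: sum = 24+54+54+54+54+118 = 358 → 01 66.
Outer input = (K'⊕opad) ∥ inner = 72 5c 5c 5c 5c ∥ 01 66.
Outer hash (tag): sum = 114+92+92+92+92+1+102 = 585 → 02 49.

0249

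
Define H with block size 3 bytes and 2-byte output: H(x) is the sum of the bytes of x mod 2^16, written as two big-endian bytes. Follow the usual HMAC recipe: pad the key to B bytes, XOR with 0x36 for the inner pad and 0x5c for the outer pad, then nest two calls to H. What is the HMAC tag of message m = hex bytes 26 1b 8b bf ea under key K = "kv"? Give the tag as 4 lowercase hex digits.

0108

Key "kv" = 6b 76 is 2 bytes ≤ B = 3; zero-pad to 3 bytes: K' = 6b 76 00.
K' ⊕ ipad = 5d 40 36.  K' ⊕ opad = 37 2a 5c.
Inner input = (K'⊕ipad) ∥ m = 5d 40 36 ∥ 26 1b 8b bf ea.
Inner hash: sum = 93+64+54+38+27+139+191+234 = 840 → 03 48.
Outer input = (K'⊕opad) ∥ inner = 37 2a 5c ∥ 03 48.
Outer hash (tag): sum = 55+42+92+3+72 = 264 → 01 08.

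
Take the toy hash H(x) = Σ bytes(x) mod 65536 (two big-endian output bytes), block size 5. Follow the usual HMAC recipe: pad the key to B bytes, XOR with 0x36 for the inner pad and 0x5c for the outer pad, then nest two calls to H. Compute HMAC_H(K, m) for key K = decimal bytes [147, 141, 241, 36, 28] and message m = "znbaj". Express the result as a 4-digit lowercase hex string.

0381

Key decimal bytes [147, 141, 241, 36, 28] = 93 8d f1 24 1c is exactly B = 5 bytes: K' = 93 8d f1 24 1c.
K' ⊕ ipad = a5 bb c7 12 2a.  K' ⊕ opad = cf d1 ad 78 40.
Inner input = (K'⊕ipad) ∥ m = a5 bb c7 12 2a ∥ 7a 6e 62 61 6a.
Inner hash: sum = 165+187+199+18+42+122+110+98+97+106 = 1144 → 04 78.
Outer input = (K'⊕opad) ∥ inner = cf d1 ad 78 40 ∥ 04 78.
Outer hash (tag): sum = 207+209+173+120+64+4+120 = 897 → 03 81.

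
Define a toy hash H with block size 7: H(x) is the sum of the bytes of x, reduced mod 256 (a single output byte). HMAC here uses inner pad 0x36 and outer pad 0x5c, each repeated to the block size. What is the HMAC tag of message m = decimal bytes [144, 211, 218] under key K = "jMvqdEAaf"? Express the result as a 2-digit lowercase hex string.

Key "jMvqdEAaf" = 6a 4d 76 71 64 45 41 61 66 is 9 bytes > B = 7, so hash it first: H(key) = 4f, then zero-pad to 7 bytes: K' = 4f 00 00 00 00 00 00.
K' ⊕ ipad = 79 36 36 36 36 36 36.  K' ⊕ opad = 13 5c 5c 5c 5c 5c 5c.
Inner input = (K'⊕ipad) ∥ m = 79 36 36 36 36 36 36 ∥ 90 d3 da.
Inner hash: sum = 121+54+54+54+54+54+54+144+211+218 = 1018; mod 256 = 250 → fa.
Outer input = (K'⊕opad) ∥ inner = 13 5c 5c 5c 5c 5c 5c ∥ fa.
Outer hash (tag): sum = 19+92+92+92+92+92+92+250 = 821; mod 256 = 53 → 35.

35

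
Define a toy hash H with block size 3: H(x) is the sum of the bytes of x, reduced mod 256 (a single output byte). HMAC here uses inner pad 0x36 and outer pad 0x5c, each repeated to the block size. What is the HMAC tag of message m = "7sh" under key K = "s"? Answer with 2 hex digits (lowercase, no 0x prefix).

Key "s" = 73 is 1 byte ≤ B = 3; zero-pad to 3 bytes: K' = 73 00 00.
K' ⊕ ipad = 45 36 36.  K' ⊕ opad = 2f 5c 5c.
Inner input = (K'⊕ipad) ∥ m = 45 36 36 ∥ 37 73 68.
Inner hash: sum = 69+54+54+55+115+104 = 451; mod 256 = 195 → c3.
Outer input = (K'⊕opad) ∥ inner = 2f 5c 5c ∥ c3.
Outer hash (tag): sum = 47+92+92+195 = 426; mod 256 = 170 → aa.

aa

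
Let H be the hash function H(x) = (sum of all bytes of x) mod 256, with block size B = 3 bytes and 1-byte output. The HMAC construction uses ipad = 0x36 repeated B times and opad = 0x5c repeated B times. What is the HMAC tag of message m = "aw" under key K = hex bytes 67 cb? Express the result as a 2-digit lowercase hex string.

8a

Key hex bytes 67 cb is 2 bytes ≤ B = 3; zero-pad to 3 bytes: K' = 67 cb 00.
K' ⊕ ipad = 51 fd 36.  K' ⊕ opad = 3b 97 5c.
Inner input = (K'⊕ipad) ∥ m = 51 fd 36 ∥ 61 77.
Inner hash: sum = 81+253+54+97+119 = 604; mod 256 = 92 → 5c.
Outer input = (K'⊕opad) ∥ inner = 3b 97 5c ∥ 5c.
Outer hash (tag): sum = 59+151+92+92 = 394; mod 256 = 138 → 8a.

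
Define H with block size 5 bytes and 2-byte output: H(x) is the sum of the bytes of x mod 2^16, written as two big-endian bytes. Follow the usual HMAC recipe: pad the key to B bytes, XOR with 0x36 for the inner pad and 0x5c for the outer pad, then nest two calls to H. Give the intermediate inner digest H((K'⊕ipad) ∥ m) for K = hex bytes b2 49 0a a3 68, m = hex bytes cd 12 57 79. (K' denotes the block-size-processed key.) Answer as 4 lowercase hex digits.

03e1

Key hex bytes b2 49 0a a3 68 is exactly B = 5 bytes: K' = b2 49 0a a3 68.
K' ⊕ ipad = 84 7f 3c 95 5e.
Inner input = 84 7f 3c 95 5e ∥ cd 12 57 79.
Inner hash: sum = 132+127+60+149+94+205+18+87+121 = 993 → 03 e1.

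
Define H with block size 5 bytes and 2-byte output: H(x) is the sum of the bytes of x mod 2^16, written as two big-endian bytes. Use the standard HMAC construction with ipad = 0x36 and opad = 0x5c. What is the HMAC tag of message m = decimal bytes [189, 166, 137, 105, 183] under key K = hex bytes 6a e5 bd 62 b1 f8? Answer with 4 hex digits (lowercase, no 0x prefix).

Key hex bytes 6a e5 bd 62 b1 f8 is 6 bytes > B = 5, so hash it first: H(key) = 04 17, then zero-pad to 5 bytes: K' = 04 17 00 00 00.
K' ⊕ ipad = 32 21 36 36 36.  K' ⊕ opad = 58 4b 5c 5c 5c.
Inner input = (K'⊕ipad) ∥ m = 32 21 36 36 36 ∥ bd a6 89 69 b7.
Inner hash: sum = 50+33+54+54+54+189+166+137+105+183 = 1025 → 04 01.
Outer input = (K'⊕opad) ∥ inner = 58 4b 5c 5c 5c ∥ 04 01.
Outer hash (tag): sum = 88+75+92+92+92+4+1 = 444 → 01 bc.

01bc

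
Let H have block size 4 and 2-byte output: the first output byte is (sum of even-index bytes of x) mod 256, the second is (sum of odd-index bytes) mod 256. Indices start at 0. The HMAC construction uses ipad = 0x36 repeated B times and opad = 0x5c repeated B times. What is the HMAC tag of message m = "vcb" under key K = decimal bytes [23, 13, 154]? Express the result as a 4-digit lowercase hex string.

Key decimal bytes [23, 13, 154] = 17 0d 9a is 3 bytes ≤ B = 4; zero-pad to 4 bytes: K' = 17 0d 9a 00.
K' ⊕ ipad = 21 3b ac 36.  K' ⊕ opad = 4b 51 c6 5c.
Inner input = (K'⊕ipad) ∥ m = 21 3b ac 36 ∥ 76 63 62.
Inner hash: even-index sum = 421 mod 256 = 165; odd-index sum = 212 mod 256 = 212 → a5 d4.
Outer input = (K'⊕opad) ∥ inner = 4b 51 c6 5c ∥ a5 d4.
Outer hash (tag): even-index sum = 438 mod 256 = 182; odd-index sum = 385 mod 256 = 129 → b6 81.

b681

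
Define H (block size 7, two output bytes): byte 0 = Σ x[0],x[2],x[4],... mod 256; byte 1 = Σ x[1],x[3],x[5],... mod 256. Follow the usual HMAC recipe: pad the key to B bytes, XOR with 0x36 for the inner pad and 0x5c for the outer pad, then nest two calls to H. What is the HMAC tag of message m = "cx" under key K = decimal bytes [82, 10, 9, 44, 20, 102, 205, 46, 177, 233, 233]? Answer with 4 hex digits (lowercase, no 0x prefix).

Key decimal bytes [82, 10, 9, 44, 20, 102, 205, 46, 177, 233, 233] = 52 0a 09 2c 14 66 cd 2e b1 e9 e9 is 11 bytes > B = 7, so hash it first: H(key) = d6 b3, then zero-pad to 7 bytes: K' = d6 b3 00 00 00 00 00.
K' ⊕ ipad = e0 85 36 36 36 36 36.  K' ⊕ opad = 8a ef 5c 5c 5c 5c 5c.
Inner input = (K'⊕ipad) ∥ m = e0 85 36 36 36 36 36 ∥ 63 78.
Inner hash: even-index sum = 506 mod 256 = 250; odd-index sum = 340 mod 256 = 84 → fa 54.
Outer input = (K'⊕opad) ∥ inner = 8a ef 5c 5c 5c 5c 5c ∥ fa 54.
Outer hash (tag): even-index sum = 498 mod 256 = 242; odd-index sum = 673 mod 256 = 161 → f2 a1.

f2a1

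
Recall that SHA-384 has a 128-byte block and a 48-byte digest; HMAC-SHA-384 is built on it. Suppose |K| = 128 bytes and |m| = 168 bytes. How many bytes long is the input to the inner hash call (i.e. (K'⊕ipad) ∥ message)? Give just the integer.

296

Key is 128 ≤ 128 bytes, zero-padded: |K'| = 128.
Inner input = (K'⊕ipad) ∥ m → 128 + 168 = 296 bytes.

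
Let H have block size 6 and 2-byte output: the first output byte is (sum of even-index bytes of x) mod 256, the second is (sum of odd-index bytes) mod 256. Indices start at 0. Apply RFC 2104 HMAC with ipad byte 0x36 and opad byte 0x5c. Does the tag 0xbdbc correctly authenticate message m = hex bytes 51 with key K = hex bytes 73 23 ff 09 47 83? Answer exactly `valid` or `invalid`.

Key hex bytes 73 23 ff 09 47 83 is exactly B = 6 bytes: K' = 73 23 ff 09 47 83.
K' ⊕ ipad = 45 15 c9 3f 71 b5; K' ⊕ opad = 2f 7f a3 55 1b df.
Inner hash: even-index sum = 464 mod 256 = 208; odd-index sum = 265 mod 256 = 9 → d0 09.
Outer hash (recomputed tag): even-index sum = 445 mod 256 = 189; odd-index sum = 444 mod 256 = 188 → bd bc.
Recomputed tag = bdbc; claimed = bdbc → match.

valid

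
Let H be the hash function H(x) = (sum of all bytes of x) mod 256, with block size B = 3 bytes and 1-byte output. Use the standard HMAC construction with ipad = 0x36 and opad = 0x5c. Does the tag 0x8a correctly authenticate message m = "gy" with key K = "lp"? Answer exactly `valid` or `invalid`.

invalid

Key "lp" = 6c 70 is 2 bytes ≤ B = 3; zero-pad to 3 bytes: K' = 6c 70 00.
K' ⊕ ipad = 5a 46 36; K' ⊕ opad = 30 2c 5c.
Inner hash: sum = 90+70+54+103+121 = 438; mod 256 = 182 → b6.
Outer hash (recomputed tag): sum = 48+44+92+182 = 366; mod 256 = 110 → 6e.
Recomputed tag = 6e; claimed = 8a → mismatch.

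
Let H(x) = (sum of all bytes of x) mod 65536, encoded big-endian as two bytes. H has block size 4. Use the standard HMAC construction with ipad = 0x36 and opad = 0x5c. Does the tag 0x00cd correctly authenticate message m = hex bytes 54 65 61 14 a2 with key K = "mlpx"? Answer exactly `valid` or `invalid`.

valid

Key "mlpx" = 6d 6c 70 78 is exactly B = 4 bytes: K' = 6d 6c 70 78.
K' ⊕ ipad = 5b 5a 46 4e; K' ⊕ opad = 31 30 2c 24.
Inner hash: sum = 91+90+70+78+84+101+97+20+162 = 793 → 03 19.
Outer hash (recomputed tag): sum = 49+48+44+36+3+25 = 205 → 00 cd.
Recomputed tag = 00cd; claimed = 00cd → match.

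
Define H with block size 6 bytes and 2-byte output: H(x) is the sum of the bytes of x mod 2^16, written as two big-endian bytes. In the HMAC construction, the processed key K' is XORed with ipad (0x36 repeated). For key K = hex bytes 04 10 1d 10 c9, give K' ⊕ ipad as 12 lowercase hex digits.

32262b26ff36

Key hex bytes 04 10 1d 10 c9 is 5 bytes ≤ B = 6; zero-pad to 6 bytes: K' = 04 10 1d 10 c9 00.
XOR each byte with 0x36: 04⊕36=32, 10⊕36=26, 1d⊕36=2b, 10⊕36=26, c9⊕36=ff, 00⊕36=36.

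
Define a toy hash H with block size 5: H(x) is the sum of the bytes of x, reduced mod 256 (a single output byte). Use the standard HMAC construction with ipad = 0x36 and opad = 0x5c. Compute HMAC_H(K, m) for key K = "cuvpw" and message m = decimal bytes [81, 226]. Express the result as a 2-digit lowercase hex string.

7b

Key "cuvpw" = 63 75 76 70 77 is exactly B = 5 bytes: K' = 63 75 76 70 77.
K' ⊕ ipad = 55 43 40 46 41.  K' ⊕ opad = 3f 29 2a 2c 2b.
Inner input = (K'⊕ipad) ∥ m = 55 43 40 46 41 ∥ 51 e2.
Inner hash: sum = 85+67+64+70+65+81+226 = 658; mod 256 = 146 → 92.
Outer input = (K'⊕opad) ∥ inner = 3f 29 2a 2c 2b ∥ 92.
Outer hash (tag): sum = 63+41+42+44+43+146 = 379; mod 256 = 123 → 7b.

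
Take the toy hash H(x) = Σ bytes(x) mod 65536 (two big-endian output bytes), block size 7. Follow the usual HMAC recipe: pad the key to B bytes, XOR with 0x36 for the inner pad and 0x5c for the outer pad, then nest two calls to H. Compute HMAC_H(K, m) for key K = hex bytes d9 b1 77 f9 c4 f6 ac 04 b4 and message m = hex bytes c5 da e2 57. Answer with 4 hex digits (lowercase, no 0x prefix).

Key hex bytes d9 b1 77 f9 c4 f6 ac 04 b4 is 9 bytes > B = 7, so hash it first: H(key) = 06 18, then zero-pad to 7 bytes: K' = 06 18 00 00 00 00 00.
K' ⊕ ipad = 30 2e 36 36 36 36 36.  K' ⊕ opad = 5a 44 5c 5c 5c 5c 5c.
Inner input = (K'⊕ipad) ∥ m = 30 2e 36 36 36 36 36 ∥ c5 da e2 57.
Inner hash: sum = 48+46+54+54+54+54+54+197+218+226+87 = 1092 → 04 44.
Outer input = (K'⊕opad) ∥ inner = 5a 44 5c 5c 5c 5c 5c ∥ 04 44.
Outer hash (tag): sum = 90+68+92+92+92+92+92+4+68 = 690 → 02 b2.

02b2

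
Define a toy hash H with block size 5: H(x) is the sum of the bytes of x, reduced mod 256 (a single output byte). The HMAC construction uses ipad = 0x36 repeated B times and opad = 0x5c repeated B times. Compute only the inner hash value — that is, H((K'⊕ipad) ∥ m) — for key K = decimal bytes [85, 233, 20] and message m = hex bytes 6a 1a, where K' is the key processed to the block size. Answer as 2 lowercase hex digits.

Key decimal bytes [85, 233, 20] = 55 e9 14 is 3 bytes ≤ B = 5; zero-pad to 5 bytes: K' = 55 e9 14 00 00.
K' ⊕ ipad = 63 df 22 36 36.
Inner input = 63 df 22 36 36 ∥ 6a 1a.
Inner hash: sum = 99+223+34+54+54+106+26 = 596; mod 256 = 84 → 54.

54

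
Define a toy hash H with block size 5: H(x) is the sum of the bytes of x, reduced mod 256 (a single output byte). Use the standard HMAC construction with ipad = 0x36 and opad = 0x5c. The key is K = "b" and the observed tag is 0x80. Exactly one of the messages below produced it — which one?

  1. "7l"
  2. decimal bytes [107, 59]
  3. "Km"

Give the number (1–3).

2

Key "b" = 62 is 1 byte ≤ B = 5; zero-pad to 5 bytes: K' = 62 00 00 00 00.
K' ⊕ ipad = 54 36 36 36 36; K' ⊕ opad = 3e 5c 5c 5c 5c.
m1: inner = H(54 36 36 36 36 37 6c) = cf; tag = H(3e 5c 5c 5c 5c cf) = 7d
m2: inner = H(54 36 36 36 36 6b 3b) = d2; tag = H(3e 5c 5c 5c 5c d2) = 80 ← matches
m3: inner = H(54 36 36 36 36 4b 6d) = e4; tag = H(3e 5c 5c 5c 5c e4) = 92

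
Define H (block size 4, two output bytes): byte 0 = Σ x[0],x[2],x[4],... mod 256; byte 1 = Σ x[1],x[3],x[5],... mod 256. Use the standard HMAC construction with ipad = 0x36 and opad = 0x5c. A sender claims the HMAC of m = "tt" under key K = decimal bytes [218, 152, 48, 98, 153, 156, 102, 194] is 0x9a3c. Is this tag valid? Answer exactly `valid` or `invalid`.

Key decimal bytes [218, 152, 48, 98, 153, 156, 102, 194] = da 98 30 62 99 9c 66 c2 is 8 bytes > B = 4, so hash it first: H(key) = 09 58, then zero-pad to 4 bytes: K' = 09 58 00 00.
K' ⊕ ipad = 3f 6e 36 36; K' ⊕ opad = 55 04 5c 5c.
Inner hash: even-index sum = 233 mod 256 = 233; odd-index sum = 280 mod 256 = 24 → e9 18.
Outer hash (recomputed tag): even-index sum = 410 mod 256 = 154; odd-index sum = 120 mod 256 = 120 → 9a 78.
Recomputed tag = 9a78; claimed = 9a3c → mismatch.

invalid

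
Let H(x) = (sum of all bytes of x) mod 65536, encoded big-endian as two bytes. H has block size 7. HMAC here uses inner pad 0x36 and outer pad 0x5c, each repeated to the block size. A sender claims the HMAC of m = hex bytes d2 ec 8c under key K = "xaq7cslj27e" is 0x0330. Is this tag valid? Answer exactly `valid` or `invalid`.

Key "xaq7cslj27e" = 78 61 71 37 63 73 6c 6a 32 37 65 is 11 bytes > B = 7, so hash it first: H(key) = 03 fb, then zero-pad to 7 bytes: K' = 03 fb 00 00 00 00 00.
K' ⊕ ipad = 35 cd 36 36 36 36 36; K' ⊕ opad = 5f a7 5c 5c 5c 5c 5c.
Inner hash: sum = 53+205+54+54+54+54+54+210+236+140 = 1114 → 04 5a.
Outer hash (recomputed tag): sum = 95+167+92+92+92+92+92+4+90 = 816 → 03 30.
Recomputed tag = 0330; claimed = 0330 → match.

valid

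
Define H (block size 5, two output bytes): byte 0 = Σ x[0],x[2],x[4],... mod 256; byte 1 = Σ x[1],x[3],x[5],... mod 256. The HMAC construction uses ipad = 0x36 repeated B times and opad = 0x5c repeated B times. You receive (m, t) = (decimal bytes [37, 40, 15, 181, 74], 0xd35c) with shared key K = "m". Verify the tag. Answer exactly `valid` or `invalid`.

valid

Key "m" = 6d is 1 byte ≤ B = 5; zero-pad to 5 bytes: K' = 6d 00 00 00 00.
K' ⊕ ipad = 5b 36 36 36 36; K' ⊕ opad = 31 5c 5c 5c 5c.
Inner hash: even-index sum = 420 mod 256 = 164; odd-index sum = 234 mod 256 = 234 → a4 ea.
Outer hash (recomputed tag): even-index sum = 467 mod 256 = 211; odd-index sum = 348 mod 256 = 92 → d3 5c.
Recomputed tag = d35c; claimed = d35c → match.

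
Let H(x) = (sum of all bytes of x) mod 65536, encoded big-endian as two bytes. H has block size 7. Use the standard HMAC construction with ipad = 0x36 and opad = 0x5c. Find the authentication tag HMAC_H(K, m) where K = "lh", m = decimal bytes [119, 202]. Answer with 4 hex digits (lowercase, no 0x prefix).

Key "lh" = 6c 68 is 2 bytes ≤ B = 7; zero-pad to 7 bytes: K' = 6c 68 00 00 00 00 00.
K' ⊕ ipad = 5a 5e 36 36 36 36 36.  K' ⊕ opad = 30 34 5c 5c 5c 5c 5c.
Inner input = (K'⊕ipad) ∥ m = 5a 5e 36 36 36 36 36 ∥ 77 ca.
Inner hash: sum = 90+94+54+54+54+54+54+119+202 = 775 → 03 07.
Outer input = (K'⊕opad) ∥ inner = 30 34 5c 5c 5c 5c 5c ∥ 03 07.
Outer hash (tag): sum = 48+52+92+92+92+92+92+3+7 = 570 → 02 3a.

023a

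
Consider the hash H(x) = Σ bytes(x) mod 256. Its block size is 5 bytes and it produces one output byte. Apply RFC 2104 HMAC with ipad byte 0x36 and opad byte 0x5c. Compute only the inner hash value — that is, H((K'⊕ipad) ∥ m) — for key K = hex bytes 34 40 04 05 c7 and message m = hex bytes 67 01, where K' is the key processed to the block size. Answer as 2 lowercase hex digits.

36

Key hex bytes 34 40 04 05 c7 is exactly B = 5 bytes: K' = 34 40 04 05 c7.
K' ⊕ ipad = 02 76 32 33 f1.
Inner input = 02 76 32 33 f1 ∥ 67 01.
Inner hash: sum = 2+118+50+51+241+103+1 = 566; mod 256 = 54 → 36.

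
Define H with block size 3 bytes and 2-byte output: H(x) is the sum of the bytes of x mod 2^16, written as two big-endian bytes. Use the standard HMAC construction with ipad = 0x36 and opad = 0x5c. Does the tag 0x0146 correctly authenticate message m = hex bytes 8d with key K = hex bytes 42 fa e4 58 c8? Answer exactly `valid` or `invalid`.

valid

Key hex bytes 42 fa e4 58 c8 is 5 bytes > B = 3, so hash it first: H(key) = 03 40, then zero-pad to 3 bytes: K' = 03 40 00.
K' ⊕ ipad = 35 76 36; K' ⊕ opad = 5f 1c 5c.
Inner hash: sum = 53+118+54+141 = 366 → 01 6e.
Outer hash (recomputed tag): sum = 95+28+92+1+110 = 326 → 01 46.
Recomputed tag = 0146; claimed = 0146 → match.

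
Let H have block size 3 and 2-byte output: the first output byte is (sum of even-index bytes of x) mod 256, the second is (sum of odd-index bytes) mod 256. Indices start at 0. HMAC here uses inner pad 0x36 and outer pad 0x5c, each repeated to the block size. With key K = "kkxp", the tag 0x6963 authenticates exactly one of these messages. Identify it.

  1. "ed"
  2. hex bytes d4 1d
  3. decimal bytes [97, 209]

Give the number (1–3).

3

Key "kkxp" = 6b 6b 78 70 is 4 bytes > B = 3, so hash it first: H(key) = e3 db, then zero-pad to 3 bytes: K' = e3 db 00.
K' ⊕ ipad = d5 ed 36; K' ⊕ opad = bf 87 5c.
m1: inner = H(d5 ed 36 65 64) = 6f 52; tag = H(bf 87 5c 6f 52) = 6df6
m2: inner = H(d5 ed 36 d4 1d) = 28 c1; tag = H(bf 87 5c 28 c1) = dcaf
m3: inner = H(d5 ed 36 61 d1) = dc 4e; tag = H(bf 87 5c dc 4e) = 6963 ← matches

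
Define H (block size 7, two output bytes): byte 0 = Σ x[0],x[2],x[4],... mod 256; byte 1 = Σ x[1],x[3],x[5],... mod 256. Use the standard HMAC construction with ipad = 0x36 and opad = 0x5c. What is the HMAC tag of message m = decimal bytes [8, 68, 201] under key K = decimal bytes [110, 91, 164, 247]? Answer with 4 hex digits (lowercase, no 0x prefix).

17a8

Key decimal bytes [110, 91, 164, 247] = 6e 5b a4 f7 is 4 bytes ≤ B = 7; zero-pad to 7 bytes: K' = 6e 5b a4 f7 00 00 00.
K' ⊕ ipad = 58 6d 92 c1 36 36 36.  K' ⊕ opad = 32 07 f8 ab 5c 5c 5c.
Inner input = (K'⊕ipad) ∥ m = 58 6d 92 c1 36 36 36 ∥ 08 44 c9.
Inner hash: even-index sum = 410 mod 256 = 154; odd-index sum = 565 mod 256 = 53 → 9a 35.
Outer input = (K'⊕opad) ∥ inner = 32 07 f8 ab 5c 5c 5c ∥ 9a 35.
Outer hash (tag): even-index sum = 535 mod 256 = 23; odd-index sum = 424 mod 256 = 168 → 17 a8.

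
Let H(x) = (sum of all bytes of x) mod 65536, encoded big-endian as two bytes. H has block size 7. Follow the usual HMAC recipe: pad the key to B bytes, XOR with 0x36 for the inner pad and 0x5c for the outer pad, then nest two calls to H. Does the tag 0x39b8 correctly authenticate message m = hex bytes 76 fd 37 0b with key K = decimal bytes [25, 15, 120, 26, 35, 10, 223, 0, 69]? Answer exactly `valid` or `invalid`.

Key decimal bytes [25, 15, 120, 26, 35, 10, 223, 0, 69] = 19 0f 78 1a 23 0a df 00 45 is 9 bytes > B = 7, so hash it first: H(key) = 02 0b, then zero-pad to 7 bytes: K' = 02 0b 00 00 00 00 00.
K' ⊕ ipad = 34 3d 36 36 36 36 36; K' ⊕ opad = 5e 57 5c 5c 5c 5c 5c.
Inner hash: sum = 52+61+54+54+54+54+54+118+253+55+11 = 820 → 03 34.
Outer hash (recomputed tag): sum = 94+87+92+92+92+92+92+3+52 = 696 → 02 b8.
Recomputed tag = 02b8; claimed = 39b8 → mismatch.

invalid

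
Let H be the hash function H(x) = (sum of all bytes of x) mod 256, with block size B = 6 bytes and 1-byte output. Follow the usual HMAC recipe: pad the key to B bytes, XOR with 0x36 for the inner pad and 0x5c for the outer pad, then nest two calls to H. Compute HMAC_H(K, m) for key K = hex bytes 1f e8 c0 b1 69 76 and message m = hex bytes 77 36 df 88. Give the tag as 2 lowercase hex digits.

Key hex bytes 1f e8 c0 b1 69 76 is exactly B = 6 bytes: K' = 1f e8 c0 b1 69 76.
K' ⊕ ipad = 29 de f6 87 5f 40.  K' ⊕ opad = 43 b4 9c ed 35 2a.
Inner input = (K'⊕ipad) ∥ m = 29 de f6 87 5f 40 ∥ 77 36 df 88.
Inner hash: sum = 41+222+246+135+95+64+119+54+223+136 = 1335; mod 256 = 55 → 37.
Outer input = (K'⊕opad) ∥ inner = 43 b4 9c ed 35 2a ∥ 37.
Outer hash (tag): sum = 67+180+156+237+53+42+55 = 790; mod 256 = 22 → 16.

16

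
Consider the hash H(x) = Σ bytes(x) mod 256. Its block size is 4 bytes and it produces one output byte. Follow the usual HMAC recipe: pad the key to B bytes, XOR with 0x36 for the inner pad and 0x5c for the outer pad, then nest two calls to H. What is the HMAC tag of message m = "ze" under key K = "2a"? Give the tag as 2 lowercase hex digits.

Key "2a" = 32 61 is 2 bytes ≤ B = 4; zero-pad to 4 bytes: K' = 32 61 00 00.
K' ⊕ ipad = 04 57 36 36.  K' ⊕ opad = 6e 3d 5c 5c.
Inner input = (K'⊕ipad) ∥ m = 04 57 36 36 ∥ 7a 65.
Inner hash: sum = 4+87+54+54+122+101 = 422; mod 256 = 166 → a6.
Outer input = (K'⊕opad) ∥ inner = 6e 3d 5c 5c ∥ a6.
Outer hash (tag): sum = 110+61+92+92+166 = 521; mod 256 = 9 → 09.

09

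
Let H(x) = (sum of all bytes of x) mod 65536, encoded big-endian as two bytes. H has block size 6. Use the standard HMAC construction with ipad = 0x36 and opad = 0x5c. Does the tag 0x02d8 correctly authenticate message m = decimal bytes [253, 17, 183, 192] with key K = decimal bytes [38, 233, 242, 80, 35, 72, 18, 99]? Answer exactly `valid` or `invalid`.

Key decimal bytes [38, 233, 242, 80, 35, 72, 18, 99] = 26 e9 f2 50 23 48 12 63 is 8 bytes > B = 6, so hash it first: H(key) = 03 31, then zero-pad to 6 bytes: K' = 03 31 00 00 00 00.
K' ⊕ ipad = 35 07 36 36 36 36; K' ⊕ opad = 5f 6d 5c 5c 5c 5c.
Inner hash: sum = 53+7+54+54+54+54+253+17+183+192 = 921 → 03 99.
Outer hash (recomputed tag): sum = 95+109+92+92+92+92+3+153 = 728 → 02 d8.
Recomputed tag = 02d8; claimed = 02d8 → match.

valid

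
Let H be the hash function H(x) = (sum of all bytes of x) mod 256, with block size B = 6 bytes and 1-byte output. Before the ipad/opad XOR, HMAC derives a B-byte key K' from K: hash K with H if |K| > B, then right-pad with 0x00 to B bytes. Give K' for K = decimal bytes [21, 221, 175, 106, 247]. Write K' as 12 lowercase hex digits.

Key decimal bytes [21, 221, 175, 106, 247] = 15 dd af 6a f7 is 5 bytes ≤ B = 6; zero-pad to 6 bytes: K' = 15 dd af 6a f7 00.

15ddaf6af700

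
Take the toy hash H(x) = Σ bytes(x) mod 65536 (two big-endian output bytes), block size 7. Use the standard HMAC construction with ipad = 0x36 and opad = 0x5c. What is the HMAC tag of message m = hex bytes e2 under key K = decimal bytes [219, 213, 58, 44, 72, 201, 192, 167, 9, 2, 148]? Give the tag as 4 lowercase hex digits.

02d6

Key decimal bytes [219, 213, 58, 44, 72, 201, 192, 167, 9, 2, 148] = db d5 3a 2c 48 c9 c0 a7 09 02 94 is 11 bytes > B = 7, so hash it first: H(key) = 05 2d, then zero-pad to 7 bytes: K' = 05 2d 00 00 00 00 00.
K' ⊕ ipad = 33 1b 36 36 36 36 36.  K' ⊕ opad = 59 71 5c 5c 5c 5c 5c.
Inner input = (K'⊕ipad) ∥ m = 33 1b 36 36 36 36 36 ∥ e2.
Inner hash: sum = 51+27+54+54+54+54+54+226 = 574 → 02 3e.
Outer input = (K'⊕opad) ∥ inner = 59 71 5c 5c 5c 5c 5c ∥ 02 3e.
Outer hash (tag): sum = 89+113+92+92+92+92+92+2+62 = 726 → 02 d6.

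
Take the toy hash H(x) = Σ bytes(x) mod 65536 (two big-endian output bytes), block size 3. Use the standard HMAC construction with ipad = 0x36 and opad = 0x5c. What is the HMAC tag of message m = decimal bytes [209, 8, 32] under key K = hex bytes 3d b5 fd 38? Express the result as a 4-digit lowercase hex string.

01aa

Key hex bytes 3d b5 fd 38 is 4 bytes > B = 3, so hash it first: H(key) = 02 27, then zero-pad to 3 bytes: K' = 02 27 00.
K' ⊕ ipad = 34 11 36.  K' ⊕ opad = 5e 7b 5c.
Inner input = (K'⊕ipad) ∥ m = 34 11 36 ∥ d1 08 20.
Inner hash: sum = 52+17+54+209+8+32 = 372 → 01 74.
Outer input = (K'⊕opad) ∥ inner = 5e 7b 5c ∥ 01 74.
Outer hash (tag): sum = 94+123+92+1+116 = 426 → 01 aa.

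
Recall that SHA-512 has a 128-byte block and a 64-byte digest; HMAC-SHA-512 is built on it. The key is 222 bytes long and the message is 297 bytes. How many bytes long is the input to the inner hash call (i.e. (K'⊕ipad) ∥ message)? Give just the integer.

425

Key is 222 > 128 bytes, so it is hashed to 64 bytes then zero-padded to 128: |K'| = 128.
Inner input = (K'⊕ipad) ∥ m → 128 + 297 = 425 bytes.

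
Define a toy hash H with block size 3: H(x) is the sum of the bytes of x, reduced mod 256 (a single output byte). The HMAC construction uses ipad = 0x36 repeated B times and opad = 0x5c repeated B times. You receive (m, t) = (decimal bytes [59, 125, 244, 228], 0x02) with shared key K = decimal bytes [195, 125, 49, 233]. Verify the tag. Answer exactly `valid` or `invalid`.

Key decimal bytes [195, 125, 49, 233] = c3 7d 31 e9 is 4 bytes > B = 3, so hash it first: H(key) = 5a, then zero-pad to 3 bytes: K' = 5a 00 00.
K' ⊕ ipad = 6c 36 36; K' ⊕ opad = 06 5c 5c.
Inner hash: sum = 108+54+54+59+125+244+228 = 872; mod 256 = 104 → 68.
Outer hash (recomputed tag): sum = 6+92+92+104 = 294; mod 256 = 38 → 26.
Recomputed tag = 26; claimed = 02 → mismatch.

invalid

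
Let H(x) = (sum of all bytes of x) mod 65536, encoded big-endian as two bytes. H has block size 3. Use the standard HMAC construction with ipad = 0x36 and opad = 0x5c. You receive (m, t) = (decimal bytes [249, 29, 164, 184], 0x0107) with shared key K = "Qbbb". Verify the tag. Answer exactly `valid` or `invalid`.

Key "Qbbb" = 51 62 62 62 is 4 bytes > B = 3, so hash it first: H(key) = 01 77, then zero-pad to 3 bytes: K' = 01 77 00.
K' ⊕ ipad = 37 41 36; K' ⊕ opad = 5d 2b 5c.
Inner hash: sum = 55+65+54+249+29+164+184 = 800 → 03 20.
Outer hash (recomputed tag): sum = 93+43+92+3+32 = 263 → 01 07.
Recomputed tag = 0107; claimed = 0107 → match.

valid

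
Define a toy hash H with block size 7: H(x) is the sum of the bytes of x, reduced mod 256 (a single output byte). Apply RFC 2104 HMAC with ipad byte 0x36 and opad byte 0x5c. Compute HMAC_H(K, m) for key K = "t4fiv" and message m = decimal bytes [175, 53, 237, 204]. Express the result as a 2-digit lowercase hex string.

1d

Key "t4fiv" = 74 34 66 69 76 is 5 bytes ≤ B = 7; zero-pad to 7 bytes: K' = 74 34 66 69 76 00 00.
K' ⊕ ipad = 42 02 50 5f 40 36 36.  K' ⊕ opad = 28 68 3a 35 2a 5c 5c.
Inner input = (K'⊕ipad) ∥ m = 42 02 50 5f 40 36 36 ∥ af 35 ed cc.
Inner hash: sum = 66+2+80+95+64+54+54+175+53+237+204 = 1084; mod 256 = 60 → 3c.
Outer input = (K'⊕opad) ∥ inner = 28 68 3a 35 2a 5c 5c ∥ 3c.
Outer hash (tag): sum = 40+104+58+53+42+92+92+60 = 541; mod 256 = 29 → 1d.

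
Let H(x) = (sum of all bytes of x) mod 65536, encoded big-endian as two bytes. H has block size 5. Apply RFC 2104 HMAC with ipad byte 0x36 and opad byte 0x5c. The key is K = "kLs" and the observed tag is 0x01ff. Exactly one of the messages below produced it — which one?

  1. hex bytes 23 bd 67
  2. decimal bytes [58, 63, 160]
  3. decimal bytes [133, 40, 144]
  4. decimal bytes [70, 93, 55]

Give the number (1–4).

Key "kLs" = 6b 4c 73 is 3 bytes ≤ B = 5; zero-pad to 5 bytes: K' = 6b 4c 73 00 00.
K' ⊕ ipad = 5d 7a 45 36 36; K' ⊕ opad = 37 10 2f 5c 5c.
m1: inner = H(5d 7a 45 36 36 23 bd 67) = 02 cf; tag = H(37 10 2f 5c 5c 02 cf) = 01ff ← matches
m2: inner = H(5d 7a 45 36 36 3a 3f a0) = 02 a1; tag = H(37 10 2f 5c 5c 02 a1) = 01d1
m3: inner = H(5d 7a 45 36 36 85 28 90) = 02 c5; tag = H(37 10 2f 5c 5c 02 c5) = 01f5
m4: inner = H(5d 7a 45 36 36 46 5d 37) = 02 62; tag = H(37 10 2f 5c 5c 02 62) = 0192

1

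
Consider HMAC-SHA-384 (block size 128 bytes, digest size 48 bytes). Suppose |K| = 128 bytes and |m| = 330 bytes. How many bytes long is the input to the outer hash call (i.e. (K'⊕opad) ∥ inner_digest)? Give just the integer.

Key is 128 ≤ 128 bytes, zero-padded: |K'| = 128.
Outer input = (K'⊕opad) ∥ H(inner) → 128 + 48 = 176 bytes.

176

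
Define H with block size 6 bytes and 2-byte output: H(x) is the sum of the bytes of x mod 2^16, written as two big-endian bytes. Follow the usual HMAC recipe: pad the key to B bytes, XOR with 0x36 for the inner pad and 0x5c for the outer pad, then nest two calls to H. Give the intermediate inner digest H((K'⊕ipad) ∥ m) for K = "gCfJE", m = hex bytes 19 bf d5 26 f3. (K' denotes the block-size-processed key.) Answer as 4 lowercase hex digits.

0501

Key "gCfJE" = 67 43 66 4a 45 is 5 bytes ≤ B = 6; zero-pad to 6 bytes: K' = 67 43 66 4a 45 00.
K' ⊕ ipad = 51 75 50 7c 73 36.
Inner input = 51 75 50 7c 73 36 ∥ 19 bf d5 26 f3.
Inner hash: sum = 81+117+80+124+115+54+25+191+213+38+243 = 1281 → 05 01.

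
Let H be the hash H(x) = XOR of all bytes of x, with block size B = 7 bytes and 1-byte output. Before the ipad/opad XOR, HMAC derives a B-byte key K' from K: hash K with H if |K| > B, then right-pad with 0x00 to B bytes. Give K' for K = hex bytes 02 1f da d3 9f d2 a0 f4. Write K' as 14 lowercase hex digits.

0d000000000000

|K| = 8 > B = 7, so first hash the key.
H(K): XOR 02⊕1f⊕da⊕d3⊕9f⊕d2⊕a0⊕f4 = 0d.
Zero-pad H(K) = 0d to 7 bytes: K' = 0d 00 00 00 00 00 00.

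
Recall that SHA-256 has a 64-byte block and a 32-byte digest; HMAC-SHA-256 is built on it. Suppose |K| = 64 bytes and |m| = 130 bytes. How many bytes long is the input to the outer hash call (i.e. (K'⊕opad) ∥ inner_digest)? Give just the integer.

Key is 64 ≤ 64 bytes, zero-padded: |K'| = 64.
Outer input = (K'⊕opad) ∥ H(inner) → 64 + 32 = 96 bytes.

96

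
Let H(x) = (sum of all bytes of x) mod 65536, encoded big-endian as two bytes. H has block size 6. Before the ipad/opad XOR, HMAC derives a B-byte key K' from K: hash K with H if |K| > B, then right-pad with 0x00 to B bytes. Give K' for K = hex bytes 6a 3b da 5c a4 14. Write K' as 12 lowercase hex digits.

6a3bda5ca414

Key hex bytes 6a 3b da 5c a4 14 is exactly B = 6 bytes: K' = 6a 3b da 5c a4 14.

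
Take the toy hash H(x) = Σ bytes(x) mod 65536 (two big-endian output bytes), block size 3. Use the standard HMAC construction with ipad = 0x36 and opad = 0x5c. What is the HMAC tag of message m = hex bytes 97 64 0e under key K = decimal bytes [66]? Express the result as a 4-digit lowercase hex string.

Key decimal bytes [66] = 42 is 1 byte ≤ B = 3; zero-pad to 3 bytes: K' = 42 00 00.
K' ⊕ ipad = 74 36 36.  K' ⊕ opad = 1e 5c 5c.
Inner input = (K'⊕ipad) ∥ m = 74 36 36 ∥ 97 64 0e.
Inner hash: sum = 116+54+54+151+100+14 = 489 → 01 e9.
Outer input = (K'⊕opad) ∥ inner = 1e 5c 5c ∥ 01 e9.
Outer hash (tag): sum = 30+92+92+1+233 = 448 → 01 c0.

01c0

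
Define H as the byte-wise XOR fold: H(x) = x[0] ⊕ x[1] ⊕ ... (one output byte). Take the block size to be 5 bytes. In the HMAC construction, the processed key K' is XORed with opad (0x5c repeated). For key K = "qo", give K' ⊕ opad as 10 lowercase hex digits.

2d335c5c5c

Key "qo" = 71 6f is 2 bytes ≤ B = 5; zero-pad to 5 bytes: K' = 71 6f 00 00 00.
XOR each byte with 0x5c: 71⊕5c=2d, 6f⊕5c=33, 00⊕5c=5c, 00⊕5c=5c, 00⊕5c=5c.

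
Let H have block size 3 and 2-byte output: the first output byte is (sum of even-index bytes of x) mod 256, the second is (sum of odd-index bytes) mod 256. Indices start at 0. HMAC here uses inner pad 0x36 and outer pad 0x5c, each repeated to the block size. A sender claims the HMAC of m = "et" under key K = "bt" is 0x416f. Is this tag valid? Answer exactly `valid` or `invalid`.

invalid

Key "bt" = 62 74 is 2 bytes ≤ B = 3; zero-pad to 3 bytes: K' = 62 74 00.
K' ⊕ ipad = 54 42 36; K' ⊕ opad = 3e 28 5c.
Inner hash: even-index sum = 254 mod 256 = 254; odd-index sum = 167 mod 256 = 167 → fe a7.
Outer hash (recomputed tag): even-index sum = 321 mod 256 = 65; odd-index sum = 294 mod 256 = 38 → 41 26.
Recomputed tag = 4126; claimed = 416f → mismatch.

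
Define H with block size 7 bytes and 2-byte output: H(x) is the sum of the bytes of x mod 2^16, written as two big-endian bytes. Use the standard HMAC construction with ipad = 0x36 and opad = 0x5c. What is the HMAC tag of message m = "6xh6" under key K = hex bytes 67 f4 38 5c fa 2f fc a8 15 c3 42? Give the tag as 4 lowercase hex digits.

Key hex bytes 67 f4 38 5c fa 2f fc a8 15 c3 42 is 11 bytes > B = 7, so hash it first: H(key) = 05 d6, then zero-pad to 7 bytes: K' = 05 d6 00 00 00 00 00.
K' ⊕ ipad = 33 e0 36 36 36 36 36.  K' ⊕ opad = 59 8a 5c 5c 5c 5c 5c.
Inner input = (K'⊕ipad) ∥ m = 33 e0 36 36 36 36 36 ∥ 36 78 68 36.
Inner hash: sum = 51+224+54+54+54+54+54+54+120+104+54 = 877 → 03 6d.
Outer input = (K'⊕opad) ∥ inner = 59 8a 5c 5c 5c 5c 5c ∥ 03 6d.
Outer hash (tag): sum = 89+138+92+92+92+92+92+3+109 = 799 → 03 1f.

031f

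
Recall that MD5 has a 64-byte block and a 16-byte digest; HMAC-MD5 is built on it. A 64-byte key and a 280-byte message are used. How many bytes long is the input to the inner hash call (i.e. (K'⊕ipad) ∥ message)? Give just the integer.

Key is 64 ≤ 64 bytes, zero-padded: |K'| = 64.
Inner input = (K'⊕ipad) ∥ m → 64 + 280 = 344 bytes.

344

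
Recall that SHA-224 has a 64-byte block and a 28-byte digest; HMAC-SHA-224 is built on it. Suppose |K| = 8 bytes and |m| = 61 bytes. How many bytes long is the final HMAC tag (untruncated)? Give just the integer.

28

The tag is one SHA-224 digest: 28 bytes.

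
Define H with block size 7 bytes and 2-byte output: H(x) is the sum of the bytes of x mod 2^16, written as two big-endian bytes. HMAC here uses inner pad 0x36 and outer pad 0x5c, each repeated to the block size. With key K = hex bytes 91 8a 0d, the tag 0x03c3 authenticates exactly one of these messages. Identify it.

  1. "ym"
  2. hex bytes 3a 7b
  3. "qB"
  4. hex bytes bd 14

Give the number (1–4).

1

Key hex bytes 91 8a 0d is 3 bytes ≤ B = 7; zero-pad to 7 bytes: K' = 91 8a 0d 00 00 00 00.
K' ⊕ ipad = a7 bc 3b 36 36 36 36; K' ⊕ opad = cd d6 51 5c 5c 5c 5c.
m1: inner = H(a7 bc 3b 36 36 36 36 79 6d) = 03 5c; tag = H(cd d6 51 5c 5c 5c 5c 03 5c) = 03c3 ← matches
m2: inner = H(a7 bc 3b 36 36 36 36 3a 7b) = 03 2b; tag = H(cd d6 51 5c 5c 5c 5c 03 2b) = 0392
m3: inner = H(a7 bc 3b 36 36 36 36 71 42) = 03 29; tag = H(cd d6 51 5c 5c 5c 5c 03 29) = 0390
m4: inner = H(a7 bc 3b 36 36 36 36 bd 14) = 03 47; tag = H(cd d6 51 5c 5c 5c 5c 03 47) = 03ae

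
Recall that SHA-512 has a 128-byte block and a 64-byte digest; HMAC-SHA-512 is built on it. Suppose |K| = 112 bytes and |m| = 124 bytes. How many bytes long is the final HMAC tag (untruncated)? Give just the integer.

The tag is one SHA-512 digest: 64 bytes.

64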